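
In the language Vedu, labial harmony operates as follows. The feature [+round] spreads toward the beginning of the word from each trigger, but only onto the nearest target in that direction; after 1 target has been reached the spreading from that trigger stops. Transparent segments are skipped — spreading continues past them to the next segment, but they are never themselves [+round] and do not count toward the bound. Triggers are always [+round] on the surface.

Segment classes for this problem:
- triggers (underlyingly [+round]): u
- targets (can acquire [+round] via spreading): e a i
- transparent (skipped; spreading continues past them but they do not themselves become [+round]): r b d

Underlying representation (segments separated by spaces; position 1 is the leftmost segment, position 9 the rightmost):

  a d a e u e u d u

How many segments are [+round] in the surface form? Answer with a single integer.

5

From /u/ at 5 leftward: 4 /e/ → [+round]; bound reached.
From /u/ at 7 leftward: 6 /e/ → [+round]; bound reached.
From /u/ at 9 leftward: 8 /d/ transparent; 7 /u/ is itself a trigger — this domain ends here.
Targets with no active source: positions 1 3 stay [-round].
[+round] positions on the surface: 4 5 6 7 9.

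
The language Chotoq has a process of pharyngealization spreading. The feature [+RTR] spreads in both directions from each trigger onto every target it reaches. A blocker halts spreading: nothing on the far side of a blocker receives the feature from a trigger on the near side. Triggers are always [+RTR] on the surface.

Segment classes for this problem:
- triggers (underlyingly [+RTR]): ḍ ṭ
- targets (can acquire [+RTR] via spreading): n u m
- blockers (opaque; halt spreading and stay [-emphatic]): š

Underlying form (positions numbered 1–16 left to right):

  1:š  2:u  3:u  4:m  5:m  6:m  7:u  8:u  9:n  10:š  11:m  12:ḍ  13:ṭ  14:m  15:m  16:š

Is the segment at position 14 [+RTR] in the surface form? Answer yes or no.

yes

From /ḍ/ at 12 rightward: 13 /ṭ/ is itself a trigger — this domain ends here.
From /ḍ/ at 12 leftward: 11 /m/ → [+RTR]; 10 /š/ blocks.
From /ṭ/ at 13 rightward: 14 /m/ → [+RTR]; 15 /m/ → [+RTR]; 16 /š/ blocks.
From /ṭ/ at 13 leftward: 12 /ḍ/ is itself a trigger — this domain ends here.
Targets with no active source: positions 2 3 4 5 6 7 8 9 stay [-emphatic].
[+RTR] positions on the surface: 11 12 13 14 15.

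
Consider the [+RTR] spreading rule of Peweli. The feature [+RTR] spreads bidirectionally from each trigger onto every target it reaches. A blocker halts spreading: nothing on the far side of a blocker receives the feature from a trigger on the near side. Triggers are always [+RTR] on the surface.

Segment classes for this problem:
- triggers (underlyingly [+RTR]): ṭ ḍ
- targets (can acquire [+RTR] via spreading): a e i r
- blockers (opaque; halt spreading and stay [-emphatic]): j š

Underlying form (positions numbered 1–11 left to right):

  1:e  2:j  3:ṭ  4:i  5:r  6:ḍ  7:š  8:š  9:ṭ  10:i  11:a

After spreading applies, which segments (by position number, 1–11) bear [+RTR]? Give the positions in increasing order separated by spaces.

From /ṭ/ at 3 rightward: 4 /i/ → [+RTR]; 5 /r/ → [+RTR]; 6 /ḍ/ is itself a trigger — this domain ends here.
From /ṭ/ at 3 leftward: 2 /j/ blocks.
From /ḍ/ at 6 rightward: 7 /š/ blocks.
From /ḍ/ at 6 leftward: 5 /r/ → [+RTR]; 4 /i/ → [+RTR]; 3 /ṭ/ is itself a trigger — this domain ends here.
From /ṭ/ at 9 rightward: 10 /i/ → [+RTR]; 11 /a/ → [+RTR]; word edge.
From /ṭ/ at 9 leftward: 8 /š/ blocks.
Target with no active source: position 1 stays [-emphatic].

3 4 5 6 9 10 11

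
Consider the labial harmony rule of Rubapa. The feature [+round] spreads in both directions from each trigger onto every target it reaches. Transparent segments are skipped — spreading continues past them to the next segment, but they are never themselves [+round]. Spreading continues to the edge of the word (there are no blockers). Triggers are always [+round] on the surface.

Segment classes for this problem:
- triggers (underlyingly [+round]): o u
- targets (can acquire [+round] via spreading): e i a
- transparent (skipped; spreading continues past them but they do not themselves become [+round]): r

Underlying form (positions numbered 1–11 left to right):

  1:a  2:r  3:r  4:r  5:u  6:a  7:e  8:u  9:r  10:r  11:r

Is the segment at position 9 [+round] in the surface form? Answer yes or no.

no

From /u/ at 5 rightward: 6 /a/ → [+round]; 7 /e/ → [+round]; 8 /u/ is itself a trigger — this domain ends here.
From /u/ at 5 leftward: 4 /r/ transparent; 3 /r/ transparent; 2 /r/ transparent; 1 /a/ → [+round]; word edge.
From /u/ at 8 rightward: 9 /r/ transparent; 10 /r/ transparent; 11 /r/ transparent; word edge.
From /u/ at 8 leftward: 7 /e/ → [+round]; 6 /a/ → [+round]; 5 /u/ is itself a trigger — this domain ends here.
[+round] positions on the surface: 1 5 6 7 8.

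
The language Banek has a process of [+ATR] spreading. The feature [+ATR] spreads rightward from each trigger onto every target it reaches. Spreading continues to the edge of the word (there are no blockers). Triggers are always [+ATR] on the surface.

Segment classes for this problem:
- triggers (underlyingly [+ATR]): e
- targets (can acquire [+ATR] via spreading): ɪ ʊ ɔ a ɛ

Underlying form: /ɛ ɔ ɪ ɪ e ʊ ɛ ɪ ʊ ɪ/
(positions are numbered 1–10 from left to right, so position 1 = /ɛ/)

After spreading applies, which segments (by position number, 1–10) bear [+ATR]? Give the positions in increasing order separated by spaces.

From /e/ at 5 rightward: 6 /ʊ/ → [+ATR]; 7 /ɛ/ → [+ATR]; 8 /ɪ/ → [+ATR]; 9 /ʊ/ → [+ATR]; 10 /ɪ/ → [+ATR]; word edge.
Targets with no active source: positions 1 2 3 4 stay [-ATR].

5 6 7 8 9 10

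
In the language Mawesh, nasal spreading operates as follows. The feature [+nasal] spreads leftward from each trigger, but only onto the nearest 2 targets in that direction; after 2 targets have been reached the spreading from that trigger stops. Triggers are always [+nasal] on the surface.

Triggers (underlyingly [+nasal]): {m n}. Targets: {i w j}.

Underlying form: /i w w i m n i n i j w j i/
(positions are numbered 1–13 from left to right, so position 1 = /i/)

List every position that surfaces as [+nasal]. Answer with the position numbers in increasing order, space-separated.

3 4 5 6 7 8

From /m/ at 5 leftward: 4 /i/ → [+nasal]; 3 /w/ → [+nasal]; bound reached.
From /n/ at 6 leftward: 5 /m/ is itself a trigger — this domain ends here.
From /n/ at 8 leftward: 7 /i/ → [+nasal]; 6 /n/ is itself a trigger — this domain ends here.
Targets with no active source: positions 1 2 9 10 11 12 13 stay [-nasal].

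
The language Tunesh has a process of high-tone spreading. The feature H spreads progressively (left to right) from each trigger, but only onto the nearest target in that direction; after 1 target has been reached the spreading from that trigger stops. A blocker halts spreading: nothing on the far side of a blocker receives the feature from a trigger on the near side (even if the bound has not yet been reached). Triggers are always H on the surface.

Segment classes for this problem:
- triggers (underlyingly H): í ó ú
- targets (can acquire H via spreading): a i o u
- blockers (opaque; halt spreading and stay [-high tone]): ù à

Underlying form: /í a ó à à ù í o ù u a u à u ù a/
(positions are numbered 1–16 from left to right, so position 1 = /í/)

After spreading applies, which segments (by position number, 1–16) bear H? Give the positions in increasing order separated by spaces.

From /í/ at 1 rightward: 2 /a/ → H; bound reached.
From /ó/ at 3 rightward: 4 /à/ blocks.
From /í/ at 7 rightward: 8 /o/ → H; bound reached.
Targets with no active source: positions 10 11 12 14 16 stay [-high tone].

1 2 3 7 8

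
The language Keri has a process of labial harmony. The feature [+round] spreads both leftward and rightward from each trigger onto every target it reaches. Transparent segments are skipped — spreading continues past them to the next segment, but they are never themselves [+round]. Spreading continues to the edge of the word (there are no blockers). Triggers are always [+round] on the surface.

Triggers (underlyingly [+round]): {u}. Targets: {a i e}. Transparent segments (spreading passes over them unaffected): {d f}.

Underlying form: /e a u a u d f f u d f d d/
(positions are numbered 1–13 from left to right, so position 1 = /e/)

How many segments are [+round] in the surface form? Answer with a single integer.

6

From /u/ at 3 rightward: 4 /a/ → [+round]; 5 /u/ is itself a trigger — this domain ends here.
From /u/ at 3 leftward: 2 /a/ → [+round]; 1 /e/ → [+round]; word edge.
From /u/ at 5 rightward: 6 /d/ transparent; 7 /f/ transparent; 8 /f/ transparent; 9 /u/ is itself a trigger — this domain ends here.
From /u/ at 5 leftward: 4 /a/ → [+round]; 3 /u/ is itself a trigger — this domain ends here.
From /u/ at 9 rightward: 10 /d/ transparent; 11 /f/ transparent; 12 /d/ transparent; 13 /d/ transparent; word edge.
From /u/ at 9 leftward: 8 /f/ transparent; 7 /f/ transparent; 6 /d/ transparent; 5 /u/ is itself a trigger — this domain ends here.
[+round] positions on the surface: 1 2 3 4 5 9.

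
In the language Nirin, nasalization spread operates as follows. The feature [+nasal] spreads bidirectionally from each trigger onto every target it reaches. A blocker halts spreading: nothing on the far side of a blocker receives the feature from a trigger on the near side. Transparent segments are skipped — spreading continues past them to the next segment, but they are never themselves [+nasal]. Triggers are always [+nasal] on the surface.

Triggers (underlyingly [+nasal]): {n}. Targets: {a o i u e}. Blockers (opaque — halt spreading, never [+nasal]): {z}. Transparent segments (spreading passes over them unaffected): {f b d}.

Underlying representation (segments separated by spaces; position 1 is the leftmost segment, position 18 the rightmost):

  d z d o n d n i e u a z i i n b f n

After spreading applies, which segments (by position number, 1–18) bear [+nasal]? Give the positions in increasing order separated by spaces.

4 5 7 8 9 10 11 13 14 15 18

From /n/ at 5 rightward: 6 /d/ transparent; 7 /n/ is itself a trigger — this domain ends here.
From /n/ at 5 leftward: 4 /o/ → [+nasal]; 3 /d/ transparent; 2 /z/ blocks.
From /n/ at 7 rightward: 8 /i/ → [+nasal]; 9 /e/ → [+nasal]; 10 /u/ → [+nasal]; 11 /a/ → [+nasal]; 12 /z/ blocks.
From /n/ at 7 leftward: 6 /d/ transparent; 5 /n/ is itself a trigger — this domain ends here.
From /n/ at 15 rightward: 16 /b/ transparent; 17 /f/ transparent; 18 /n/ is itself a trigger — this domain ends here.
From /n/ at 15 leftward: 14 /i/ → [+nasal]; 13 /i/ → [+nasal]; 12 /z/ blocks.
From /n/ at 18 rightward: word edge.
From /n/ at 18 leftward: 17 /f/ transparent; 16 /b/ transparent; 15 /n/ is itself a trigger — this domain ends here.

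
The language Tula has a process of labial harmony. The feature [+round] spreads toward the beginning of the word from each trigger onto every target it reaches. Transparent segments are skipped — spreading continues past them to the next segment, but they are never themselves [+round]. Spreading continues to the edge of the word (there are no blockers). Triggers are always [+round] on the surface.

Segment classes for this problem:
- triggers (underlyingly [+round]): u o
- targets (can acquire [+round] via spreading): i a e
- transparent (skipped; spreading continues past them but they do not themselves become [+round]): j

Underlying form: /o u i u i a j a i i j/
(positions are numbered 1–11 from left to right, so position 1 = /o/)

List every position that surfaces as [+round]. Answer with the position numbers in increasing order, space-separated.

1 2 3 4

From /o/ at 1 leftward: word edge.
From /u/ at 2 leftward: 1 /o/ is itself a trigger — this domain ends here.
From /u/ at 4 leftward: 3 /i/ → [+round]; 2 /u/ is itself a trigger — this domain ends here.
Targets with no active source: positions 5 6 8 9 10 stay [-round].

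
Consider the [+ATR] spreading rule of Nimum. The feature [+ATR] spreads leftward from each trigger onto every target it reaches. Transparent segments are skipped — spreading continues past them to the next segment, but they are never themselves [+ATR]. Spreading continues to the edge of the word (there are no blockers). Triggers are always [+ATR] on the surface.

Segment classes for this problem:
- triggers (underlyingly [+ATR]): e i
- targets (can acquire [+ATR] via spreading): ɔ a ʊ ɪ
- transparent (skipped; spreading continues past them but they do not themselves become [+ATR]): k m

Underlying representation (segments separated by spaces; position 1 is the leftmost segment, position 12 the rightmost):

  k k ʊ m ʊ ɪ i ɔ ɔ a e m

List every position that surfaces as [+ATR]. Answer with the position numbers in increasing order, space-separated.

3 5 6 7 8 9 10 11

From /i/ at 7 leftward: 6 /ɪ/ → [+ATR]; 5 /ʊ/ → [+ATR]; 4 /m/ transparent; 3 /ʊ/ → [+ATR]; 2 /k/ transparent; 1 /k/ transparent; word edge.
From /e/ at 11 leftward: 10 /a/ → [+ATR]; 9 /ɔ/ → [+ATR]; 8 /ɔ/ → [+ATR]; 7 /i/ is itself a trigger — this domain ends here.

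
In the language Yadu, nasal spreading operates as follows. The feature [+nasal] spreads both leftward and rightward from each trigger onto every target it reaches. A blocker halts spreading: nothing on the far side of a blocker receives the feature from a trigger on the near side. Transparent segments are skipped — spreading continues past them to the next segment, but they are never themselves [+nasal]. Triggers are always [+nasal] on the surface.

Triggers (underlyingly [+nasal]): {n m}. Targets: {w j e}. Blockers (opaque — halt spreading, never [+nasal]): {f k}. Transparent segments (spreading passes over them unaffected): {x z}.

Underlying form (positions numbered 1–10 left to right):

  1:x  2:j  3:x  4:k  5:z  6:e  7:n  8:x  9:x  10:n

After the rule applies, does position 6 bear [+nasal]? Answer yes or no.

yes

From /n/ at 7 rightward: 8 /x/ transparent; 9 /x/ transparent; 10 /n/ is itself a trigger — this domain ends here.
From /n/ at 7 leftward: 6 /e/ → [+nasal]; 5 /z/ transparent; 4 /k/ blocks.
From /n/ at 10 rightward: word edge.
From /n/ at 10 leftward: 9 /x/ transparent; 8 /x/ transparent; 7 /n/ is itself a trigger — this domain ends here.
Target with no active source: position 2 stays [-nasal].
[+nasal] positions on the surface: 6 7 10.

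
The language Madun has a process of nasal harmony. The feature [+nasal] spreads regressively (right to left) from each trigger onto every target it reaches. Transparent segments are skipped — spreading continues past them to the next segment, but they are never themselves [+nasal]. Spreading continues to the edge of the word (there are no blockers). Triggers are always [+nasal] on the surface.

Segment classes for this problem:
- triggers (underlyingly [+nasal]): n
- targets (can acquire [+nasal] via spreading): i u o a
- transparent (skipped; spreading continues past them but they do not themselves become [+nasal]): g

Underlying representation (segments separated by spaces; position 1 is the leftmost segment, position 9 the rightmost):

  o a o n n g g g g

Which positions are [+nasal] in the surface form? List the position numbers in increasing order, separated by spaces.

1 2 3 4 5

From /n/ at 4 leftward: 3 /o/ → [+nasal]; 2 /a/ → [+nasal]; 1 /o/ → [+nasal]; word edge.
From /n/ at 5 leftward: 4 /n/ is itself a trigger — this domain ends here.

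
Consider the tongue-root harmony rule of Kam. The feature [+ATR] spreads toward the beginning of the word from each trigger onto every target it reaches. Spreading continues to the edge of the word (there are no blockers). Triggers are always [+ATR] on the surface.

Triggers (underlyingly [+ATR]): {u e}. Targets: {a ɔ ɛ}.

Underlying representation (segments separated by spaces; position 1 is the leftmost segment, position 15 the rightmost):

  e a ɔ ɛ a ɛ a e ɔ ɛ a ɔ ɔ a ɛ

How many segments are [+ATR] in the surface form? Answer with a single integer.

8

From /e/ at 1 leftward: word edge.
From /e/ at 8 leftward: 7 /a/ → [+ATR]; 6 /ɛ/ → [+ATR]; 5 /a/ → [+ATR]; 4 /ɛ/ → [+ATR]; 3 /ɔ/ → [+ATR]; 2 /a/ → [+ATR]; 1 /e/ is itself a trigger — this domain ends here.
Targets with no active source: positions 9 10 11 12 13 14 15 stay [-ATR].
[+ATR] positions on the surface: 1 2 3 4 5 6 7 8.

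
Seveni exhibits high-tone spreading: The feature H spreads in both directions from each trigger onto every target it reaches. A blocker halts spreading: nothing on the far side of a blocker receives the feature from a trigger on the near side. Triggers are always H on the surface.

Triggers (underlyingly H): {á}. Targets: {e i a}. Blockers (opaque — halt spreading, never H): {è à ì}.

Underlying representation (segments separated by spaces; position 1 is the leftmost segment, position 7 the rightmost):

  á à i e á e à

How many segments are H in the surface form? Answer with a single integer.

From /á/ at 1 rightward: 2 /à/ blocks.
From /á/ at 1 leftward: word edge.
From /á/ at 5 rightward: 6 /e/ → H; 7 /à/ blocks.
From /á/ at 5 leftward: 4 /e/ → H; 3 /i/ → H; 2 /à/ blocks.
H positions on the surface: 1 3 4 5 6.

5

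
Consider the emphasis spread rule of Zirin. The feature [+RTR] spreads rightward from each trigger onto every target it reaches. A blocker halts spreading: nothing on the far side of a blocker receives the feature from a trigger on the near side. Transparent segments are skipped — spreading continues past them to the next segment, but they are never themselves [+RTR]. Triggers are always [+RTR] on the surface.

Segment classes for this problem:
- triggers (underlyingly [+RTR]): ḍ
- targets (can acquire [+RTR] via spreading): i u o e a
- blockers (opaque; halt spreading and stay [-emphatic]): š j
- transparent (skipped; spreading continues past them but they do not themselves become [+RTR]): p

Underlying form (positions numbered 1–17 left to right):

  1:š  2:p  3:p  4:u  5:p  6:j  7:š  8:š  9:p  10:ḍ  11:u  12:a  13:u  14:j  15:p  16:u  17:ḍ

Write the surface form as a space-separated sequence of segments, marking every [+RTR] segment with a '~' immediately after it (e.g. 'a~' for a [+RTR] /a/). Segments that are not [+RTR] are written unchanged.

š p p u p j š š p ḍ~ u~ a~ u~ j p u ḍ~

From /ḍ/ at 10 rightward: 11 /u/ → [+RTR]; 12 /a/ → [+RTR]; 13 /u/ → [+RTR]; 14 /j/ blocks.
From /ḍ/ at 17 rightward: word edge.
Targets with no active source: positions 4 16 stay [-emphatic].
[+RTR] positions on the surface: 10 11 12 13 17.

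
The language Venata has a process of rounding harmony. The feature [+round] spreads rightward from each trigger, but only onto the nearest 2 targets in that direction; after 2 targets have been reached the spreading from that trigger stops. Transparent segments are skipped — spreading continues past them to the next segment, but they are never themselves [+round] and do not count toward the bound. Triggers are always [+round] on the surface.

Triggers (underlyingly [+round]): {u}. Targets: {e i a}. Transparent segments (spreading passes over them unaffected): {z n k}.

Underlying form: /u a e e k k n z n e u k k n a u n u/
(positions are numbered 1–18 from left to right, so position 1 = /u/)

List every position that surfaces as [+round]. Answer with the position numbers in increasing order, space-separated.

From /u/ at 1 rightward: 2 /a/ → [+round]; 3 /e/ → [+round]; bound reached.
From /u/ at 11 rightward: 12 /k/ transparent; 13 /k/ transparent; 14 /n/ transparent; 15 /a/ → [+round]; 16 /u/ is itself a trigger — this domain ends here.
From /u/ at 16 rightward: 17 /n/ transparent; 18 /u/ is itself a trigger — this domain ends here.
From /u/ at 18 rightward: word edge.
Targets with no active source: positions 4 10 stay [-round].

1 2 3 11 15 16 18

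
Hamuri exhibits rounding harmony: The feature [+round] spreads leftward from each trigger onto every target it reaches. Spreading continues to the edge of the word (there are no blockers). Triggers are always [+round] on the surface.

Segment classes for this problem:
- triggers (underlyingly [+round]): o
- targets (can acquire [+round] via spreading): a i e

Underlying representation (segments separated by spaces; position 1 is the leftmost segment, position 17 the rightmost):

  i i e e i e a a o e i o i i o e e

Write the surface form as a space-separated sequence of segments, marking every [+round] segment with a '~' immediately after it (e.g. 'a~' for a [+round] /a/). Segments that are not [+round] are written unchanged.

From /o/ at 9 leftward: 8 /a/ → [+round]; 7 /a/ → [+round]; 6 /e/ → [+round]; 5 /i/ → [+round]; 4 /e/ → [+round]; 3 /e/ → [+round]; 2 /i/ → [+round]; 1 /i/ → [+round]; word edge.
From /o/ at 12 leftward: 11 /i/ → [+round]; 10 /e/ → [+round]; 9 /o/ is itself a trigger — this domain ends here.
From /o/ at 15 leftward: 14 /i/ → [+round]; 13 /i/ → [+round]; 12 /o/ is itself a trigger — this domain ends here.
Targets with no active source: positions 16 17 stay [-round].
[+round] positions on the surface: 1 2 3 4 5 6 7 8 9 10 11 12 13 14 15.

i~ i~ e~ e~ i~ e~ a~ a~ o~ e~ i~ o~ i~ i~ o~ e e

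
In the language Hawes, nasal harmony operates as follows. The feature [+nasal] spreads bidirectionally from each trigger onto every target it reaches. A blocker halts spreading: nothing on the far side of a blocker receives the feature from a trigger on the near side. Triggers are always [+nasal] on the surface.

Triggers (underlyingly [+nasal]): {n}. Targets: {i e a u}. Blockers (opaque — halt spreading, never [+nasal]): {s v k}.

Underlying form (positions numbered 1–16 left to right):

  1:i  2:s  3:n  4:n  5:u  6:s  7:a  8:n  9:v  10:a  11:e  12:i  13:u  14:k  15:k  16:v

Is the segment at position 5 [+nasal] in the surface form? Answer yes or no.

From /n/ at 3 rightward: 4 /n/ is itself a trigger — this domain ends here.
From /n/ at 3 leftward: 2 /s/ blocks.
From /n/ at 4 rightward: 5 /u/ → [+nasal]; 6 /s/ blocks.
From /n/ at 4 leftward: 3 /n/ is itself a trigger — this domain ends here.
From /n/ at 8 rightward: 9 /v/ blocks.
From /n/ at 8 leftward: 7 /a/ → [+nasal]; 6 /s/ blocks.
Targets with no active source: positions 1 10 11 12 13 stay [-nasal].
[+nasal] positions on the surface: 3 4 5 7 8.

yes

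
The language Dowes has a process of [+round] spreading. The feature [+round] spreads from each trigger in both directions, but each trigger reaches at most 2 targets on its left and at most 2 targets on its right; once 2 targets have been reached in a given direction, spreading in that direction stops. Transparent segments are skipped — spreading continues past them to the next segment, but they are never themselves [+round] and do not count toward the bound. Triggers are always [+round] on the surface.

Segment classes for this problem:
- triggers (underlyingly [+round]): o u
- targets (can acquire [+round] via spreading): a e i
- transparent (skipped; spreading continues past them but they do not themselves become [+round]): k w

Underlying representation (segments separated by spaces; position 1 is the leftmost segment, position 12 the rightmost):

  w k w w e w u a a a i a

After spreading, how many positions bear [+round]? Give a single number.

From /u/ at 7 rightward: 8 /a/ → [+round]; 9 /a/ → [+round]; bound reached.
From /u/ at 7 leftward: 6 /w/ transparent; 5 /e/ → [+round]; 4 /w/ transparent; 3 /w/ transparent; 2 /k/ transparent; 1 /w/ transparent; word edge.
Targets with no active source: positions 10 11 12 stay [-round].
[+round] positions on the surface: 5 7 8 9.

4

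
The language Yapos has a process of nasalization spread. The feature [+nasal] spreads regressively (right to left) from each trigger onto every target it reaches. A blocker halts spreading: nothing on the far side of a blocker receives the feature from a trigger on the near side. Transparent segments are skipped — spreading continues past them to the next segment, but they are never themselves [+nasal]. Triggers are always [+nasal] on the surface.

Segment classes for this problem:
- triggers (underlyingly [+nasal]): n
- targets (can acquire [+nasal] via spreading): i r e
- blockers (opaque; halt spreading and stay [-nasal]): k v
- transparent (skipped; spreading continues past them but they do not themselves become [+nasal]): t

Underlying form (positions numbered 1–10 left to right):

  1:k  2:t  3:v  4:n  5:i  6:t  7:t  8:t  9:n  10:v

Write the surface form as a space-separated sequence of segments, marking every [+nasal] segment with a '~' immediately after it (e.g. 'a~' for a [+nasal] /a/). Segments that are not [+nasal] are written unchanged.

From /n/ at 4 leftward: 3 /v/ blocks.
From /n/ at 9 leftward: 8 /t/ transparent; 7 /t/ transparent; 6 /t/ transparent; 5 /i/ → [+nasal]; 4 /n/ is itself a trigger — this domain ends here.
[+nasal] positions on the surface: 4 5 9.

k t v n~ i~ t t t n~ v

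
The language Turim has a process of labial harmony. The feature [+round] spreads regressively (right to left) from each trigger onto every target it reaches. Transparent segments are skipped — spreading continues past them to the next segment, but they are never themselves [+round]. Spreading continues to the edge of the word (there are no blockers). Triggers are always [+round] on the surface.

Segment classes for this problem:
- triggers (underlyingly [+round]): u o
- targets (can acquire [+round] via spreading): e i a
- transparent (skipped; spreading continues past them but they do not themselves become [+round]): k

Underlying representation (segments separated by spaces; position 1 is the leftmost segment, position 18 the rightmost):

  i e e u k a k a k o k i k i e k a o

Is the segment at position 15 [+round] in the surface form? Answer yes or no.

yes

From /u/ at 4 leftward: 3 /e/ → [+round]; 2 /e/ → [+round]; 1 /i/ → [+round]; word edge.
From /o/ at 10 leftward: 9 /k/ transparent; 8 /a/ → [+round]; 7 /k/ transparent; 6 /a/ → [+round]; 5 /k/ transparent; 4 /u/ is itself a trigger — this domain ends here.
From /o/ at 18 leftward: 17 /a/ → [+round]; 16 /k/ transparent; 15 /e/ → [+round]; 14 /i/ → [+round]; 13 /k/ transparent; 12 /i/ → [+round]; 11 /k/ transparent; 10 /o/ is itself a trigger — this domain ends here.
[+round] positions on the surface: 1 2 3 4 6 8 10 12 14 15 17 18.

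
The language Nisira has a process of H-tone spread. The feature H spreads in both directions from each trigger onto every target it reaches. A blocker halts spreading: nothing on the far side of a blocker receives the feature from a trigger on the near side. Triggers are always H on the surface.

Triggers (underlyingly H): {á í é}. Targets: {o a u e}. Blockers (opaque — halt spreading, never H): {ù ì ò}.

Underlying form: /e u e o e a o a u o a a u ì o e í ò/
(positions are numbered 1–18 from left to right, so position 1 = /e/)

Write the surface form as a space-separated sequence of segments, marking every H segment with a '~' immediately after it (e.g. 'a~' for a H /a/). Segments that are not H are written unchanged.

e u e o e a o a u o a a u ì o~ e~ í~ ò

From /í/ at 17 rightward: 18 /ò/ blocks.
From /í/ at 17 leftward: 16 /e/ → H; 15 /o/ → H; 14 /ì/ blocks.
Targets with no active source: positions 1 2 3 4 5 6 7 8 9 10 11 12 13 stay [-high tone].
H positions on the surface: 15 16 17.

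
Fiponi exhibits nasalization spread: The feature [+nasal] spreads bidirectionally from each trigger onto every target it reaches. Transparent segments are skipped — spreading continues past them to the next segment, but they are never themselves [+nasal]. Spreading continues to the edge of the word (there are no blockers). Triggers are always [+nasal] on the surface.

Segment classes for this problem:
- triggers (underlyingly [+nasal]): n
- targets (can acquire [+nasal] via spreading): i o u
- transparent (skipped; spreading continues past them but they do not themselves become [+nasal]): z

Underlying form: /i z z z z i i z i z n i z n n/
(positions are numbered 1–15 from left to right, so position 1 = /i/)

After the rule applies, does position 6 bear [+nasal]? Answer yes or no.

From /n/ at 11 rightward: 12 /i/ → [+nasal]; 13 /z/ transparent; 14 /n/ is itself a trigger — this domain ends here.
From /n/ at 11 leftward: 10 /z/ transparent; 9 /i/ → [+nasal]; 8 /z/ transparent; 7 /i/ → [+nasal]; 6 /i/ → [+nasal]; 5 /z/ transparent; 4 /z/ transparent; 3 /z/ transparent; 2 /z/ transparent; 1 /i/ → [+nasal]; word edge.
From /n/ at 14 rightward: 15 /n/ is itself a trigger — this domain ends here.
From /n/ at 14 leftward: 13 /z/ transparent; 12 /i/ → [+nasal]; 11 /n/ is itself a trigger — this domain ends here.
From /n/ at 15 rightward: word edge.
From /n/ at 15 leftward: 14 /n/ is itself a trigger — this domain ends here.
[+nasal] positions on the surface: 1 6 7 9 11 12 14 15.

yes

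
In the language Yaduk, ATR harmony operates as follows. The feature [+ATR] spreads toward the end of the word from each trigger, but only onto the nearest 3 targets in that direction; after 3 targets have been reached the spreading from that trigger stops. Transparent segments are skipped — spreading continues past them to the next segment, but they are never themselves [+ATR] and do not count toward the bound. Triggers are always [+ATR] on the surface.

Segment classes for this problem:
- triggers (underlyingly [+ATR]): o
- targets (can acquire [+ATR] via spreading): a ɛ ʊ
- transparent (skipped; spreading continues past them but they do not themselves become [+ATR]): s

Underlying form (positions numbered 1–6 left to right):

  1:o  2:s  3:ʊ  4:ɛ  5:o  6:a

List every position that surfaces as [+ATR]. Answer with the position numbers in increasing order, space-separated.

1 3 4 5 6

From /o/ at 1 rightward: 2 /s/ transparent; 3 /ʊ/ → [+ATR]; 4 /ɛ/ → [+ATR]; 5 /o/ is itself a trigger — this domain ends here.
From /o/ at 5 rightward: 6 /a/ → [+ATR]; word edge.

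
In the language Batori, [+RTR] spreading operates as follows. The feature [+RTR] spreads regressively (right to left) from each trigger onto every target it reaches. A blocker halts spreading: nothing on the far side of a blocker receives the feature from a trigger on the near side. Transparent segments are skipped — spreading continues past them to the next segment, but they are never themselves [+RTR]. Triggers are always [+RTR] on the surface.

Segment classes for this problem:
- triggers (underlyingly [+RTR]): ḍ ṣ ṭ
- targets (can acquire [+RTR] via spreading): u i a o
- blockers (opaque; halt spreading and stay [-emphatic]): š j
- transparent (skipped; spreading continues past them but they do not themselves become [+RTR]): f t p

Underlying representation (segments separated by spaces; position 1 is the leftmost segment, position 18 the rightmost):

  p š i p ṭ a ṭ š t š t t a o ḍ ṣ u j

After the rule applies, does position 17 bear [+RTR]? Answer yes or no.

no

From /ṭ/ at 5 leftward: 4 /p/ transparent; 3 /i/ → [+RTR]; 2 /š/ blocks.
From /ṭ/ at 7 leftward: 6 /a/ → [+RTR]; 5 /ṭ/ is itself a trigger — this domain ends here.
From /ḍ/ at 15 leftward: 14 /o/ → [+RTR]; 13 /a/ → [+RTR]; 12 /t/ transparent; 11 /t/ transparent; 10 /š/ blocks.
From /ṣ/ at 16 leftward: 15 /ḍ/ is itself a trigger — this domain ends here.
Target with no active source: position 17 stays [-emphatic].
[+RTR] positions on the surface: 3 5 6 7 13 14 15 16.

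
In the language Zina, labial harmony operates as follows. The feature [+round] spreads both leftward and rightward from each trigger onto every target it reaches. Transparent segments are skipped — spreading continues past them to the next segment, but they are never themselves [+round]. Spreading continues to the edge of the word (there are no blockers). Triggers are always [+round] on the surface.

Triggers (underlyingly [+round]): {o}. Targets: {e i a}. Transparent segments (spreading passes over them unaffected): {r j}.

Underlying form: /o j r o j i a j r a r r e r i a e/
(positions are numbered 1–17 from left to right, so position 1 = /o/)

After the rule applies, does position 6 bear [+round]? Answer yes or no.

From /o/ at 1 rightward: 2 /j/ transparent; 3 /r/ transparent; 4 /o/ is itself a trigger — this domain ends here.
From /o/ at 1 leftward: word edge.
From /o/ at 4 rightward: 5 /j/ transparent; 6 /i/ → [+round]; 7 /a/ → [+round]; 8 /j/ transparent; 9 /r/ transparent; 10 /a/ → [+round]; 11 /r/ transparent; 12 /r/ transparent; 13 /e/ → [+round]; 14 /r/ transparent; 15 /i/ → [+round]; 16 /a/ → [+round]; 17 /e/ → [+round]; word edge.
From /o/ at 4 leftward: 3 /r/ transparent; 2 /j/ transparent; 1 /o/ is itself a trigger — this domain ends here.
[+round] positions on the surface: 1 4 6 7 10 13 15 16 17.

yes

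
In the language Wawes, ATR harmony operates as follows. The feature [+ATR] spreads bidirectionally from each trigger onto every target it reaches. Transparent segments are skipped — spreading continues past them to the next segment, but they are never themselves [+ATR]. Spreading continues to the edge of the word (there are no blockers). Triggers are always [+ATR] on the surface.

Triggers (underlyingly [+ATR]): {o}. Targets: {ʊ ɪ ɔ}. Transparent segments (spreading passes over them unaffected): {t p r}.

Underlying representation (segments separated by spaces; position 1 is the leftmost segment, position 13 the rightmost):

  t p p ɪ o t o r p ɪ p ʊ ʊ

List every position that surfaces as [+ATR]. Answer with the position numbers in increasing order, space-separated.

From /o/ at 5 rightward: 6 /t/ transparent; 7 /o/ is itself a trigger — this domain ends here.
From /o/ at 5 leftward: 4 /ɪ/ → [+ATR]; 3 /p/ transparent; 2 /p/ transparent; 1 /t/ transparent; word edge.
From /o/ at 7 rightward: 8 /r/ transparent; 9 /p/ transparent; 10 /ɪ/ → [+ATR]; 11 /p/ transparent; 12 /ʊ/ → [+ATR]; 13 /ʊ/ → [+ATR]; word edge.
From /o/ at 7 leftward: 6 /t/ transparent; 5 /o/ is itself a trigger — this domain ends here.

4 5 7 10 12 13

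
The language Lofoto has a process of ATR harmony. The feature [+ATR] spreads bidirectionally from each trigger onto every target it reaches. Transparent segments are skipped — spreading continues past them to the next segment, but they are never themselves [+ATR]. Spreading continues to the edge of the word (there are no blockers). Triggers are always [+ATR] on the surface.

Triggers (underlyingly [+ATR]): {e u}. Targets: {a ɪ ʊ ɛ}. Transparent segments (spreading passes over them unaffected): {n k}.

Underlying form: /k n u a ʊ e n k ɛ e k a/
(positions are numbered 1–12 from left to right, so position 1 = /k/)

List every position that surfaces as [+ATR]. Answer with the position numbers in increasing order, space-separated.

3 4 5 6 9 10 12

From /u/ at 3 rightward: 4 /a/ → [+ATR]; 5 /ʊ/ → [+ATR]; 6 /e/ is itself a trigger — this domain ends here.
From /u/ at 3 leftward: 2 /n/ transparent; 1 /k/ transparent; word edge.
From /e/ at 6 rightward: 7 /n/ transparent; 8 /k/ transparent; 9 /ɛ/ → [+ATR]; 10 /e/ is itself a trigger — this domain ends here.
From /e/ at 6 leftward: 5 /ʊ/ → [+ATR]; 4 /a/ → [+ATR]; 3 /u/ is itself a trigger — this domain ends here.
From /e/ at 10 rightward: 11 /k/ transparent; 12 /a/ → [+ATR]; word edge.
From /e/ at 10 leftward: 9 /ɛ/ → [+ATR]; 8 /k/ transparent; 7 /n/ transparent; 6 /e/ is itself a trigger — this domain ends here.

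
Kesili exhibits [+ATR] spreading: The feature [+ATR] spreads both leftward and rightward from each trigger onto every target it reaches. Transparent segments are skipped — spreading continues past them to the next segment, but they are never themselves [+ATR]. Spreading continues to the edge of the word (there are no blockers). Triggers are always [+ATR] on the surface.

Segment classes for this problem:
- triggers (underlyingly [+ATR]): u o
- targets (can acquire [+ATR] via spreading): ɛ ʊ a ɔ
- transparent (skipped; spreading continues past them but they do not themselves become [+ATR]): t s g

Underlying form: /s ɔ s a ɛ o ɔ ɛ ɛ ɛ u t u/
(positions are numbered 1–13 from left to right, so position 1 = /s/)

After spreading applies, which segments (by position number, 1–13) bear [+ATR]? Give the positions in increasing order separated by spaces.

2 4 5 6 7 8 9 10 11 13

From /o/ at 6 rightward: 7 /ɔ/ → [+ATR]; 8 /ɛ/ → [+ATR]; 9 /ɛ/ → [+ATR]; 10 /ɛ/ → [+ATR]; 11 /u/ is itself a trigger — this domain ends here.
From /o/ at 6 leftward: 5 /ɛ/ → [+ATR]; 4 /a/ → [+ATR]; 3 /s/ transparent; 2 /ɔ/ → [+ATR]; 1 /s/ transparent; word edge.
From /u/ at 11 rightward: 12 /t/ transparent; 13 /u/ is itself a trigger — this domain ends here.
From /u/ at 11 leftward: 10 /ɛ/ → [+ATR]; 9 /ɛ/ → [+ATR]; 8 /ɛ/ → [+ATR]; 7 /ɔ/ → [+ATR]; 6 /o/ is itself a trigger — this domain ends here.
From /u/ at 13 rightward: word edge.
From /u/ at 13 leftward: 12 /t/ transparent; 11 /u/ is itself a trigger — this domain ends here.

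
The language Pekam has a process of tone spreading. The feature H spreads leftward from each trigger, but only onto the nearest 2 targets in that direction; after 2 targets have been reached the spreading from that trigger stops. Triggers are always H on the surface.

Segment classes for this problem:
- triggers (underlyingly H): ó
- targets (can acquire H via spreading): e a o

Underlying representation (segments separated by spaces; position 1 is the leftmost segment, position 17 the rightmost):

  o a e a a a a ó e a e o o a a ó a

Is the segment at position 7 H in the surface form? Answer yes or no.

From /ó/ at 8 leftward: 7 /a/ → H; 6 /a/ → H; bound reached.
From /ó/ at 16 leftward: 15 /a/ → H; 14 /a/ → H; bound reached.
Targets with no active source: positions 1 2 3 4 5 9 10 11 12 13 17 stay [-high tone].
H positions on the surface: 6 7 8 14 15 16.

yes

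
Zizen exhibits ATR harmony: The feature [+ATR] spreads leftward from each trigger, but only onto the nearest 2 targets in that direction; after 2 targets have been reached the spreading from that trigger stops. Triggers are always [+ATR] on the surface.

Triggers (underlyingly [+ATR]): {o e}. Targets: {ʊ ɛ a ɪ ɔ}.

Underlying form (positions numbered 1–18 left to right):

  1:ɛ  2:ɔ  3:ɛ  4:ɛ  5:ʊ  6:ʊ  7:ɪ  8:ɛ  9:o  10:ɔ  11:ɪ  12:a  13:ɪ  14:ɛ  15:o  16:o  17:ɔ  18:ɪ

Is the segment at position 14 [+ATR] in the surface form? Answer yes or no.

From /o/ at 9 leftward: 8 /ɛ/ → [+ATR]; 7 /ɪ/ → [+ATR]; bound reached.
From /o/ at 15 leftward: 14 /ɛ/ → [+ATR]; 13 /ɪ/ → [+ATR]; bound reached.
From /o/ at 16 leftward: 15 /o/ is itself a trigger — this domain ends here.
Targets with no active source: positions 1 2 3 4 5 6 10 11 12 17 18 stay [-ATR].
[+ATR] positions on the surface: 7 8 9 13 14 15 16.

yes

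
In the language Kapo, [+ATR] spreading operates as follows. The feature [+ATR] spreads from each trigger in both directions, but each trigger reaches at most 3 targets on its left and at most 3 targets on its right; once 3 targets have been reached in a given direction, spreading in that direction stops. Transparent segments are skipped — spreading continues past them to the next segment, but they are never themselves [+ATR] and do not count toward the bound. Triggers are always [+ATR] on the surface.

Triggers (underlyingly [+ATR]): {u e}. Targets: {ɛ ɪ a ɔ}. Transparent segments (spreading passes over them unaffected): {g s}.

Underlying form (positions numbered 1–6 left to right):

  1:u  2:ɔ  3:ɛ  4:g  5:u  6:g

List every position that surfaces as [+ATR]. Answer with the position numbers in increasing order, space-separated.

1 2 3 5

From /u/ at 1 rightward: 2 /ɔ/ → [+ATR]; 3 /ɛ/ → [+ATR]; 4 /g/ transparent; 5 /u/ is itself a trigger — this domain ends here.
From /u/ at 1 leftward: word edge.
From /u/ at 5 rightward: 6 /g/ transparent; word edge.
From /u/ at 5 leftward: 4 /g/ transparent; 3 /ɛ/ → [+ATR]; 2 /ɔ/ → [+ATR]; 1 /u/ is itself a trigger — this domain ends here.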